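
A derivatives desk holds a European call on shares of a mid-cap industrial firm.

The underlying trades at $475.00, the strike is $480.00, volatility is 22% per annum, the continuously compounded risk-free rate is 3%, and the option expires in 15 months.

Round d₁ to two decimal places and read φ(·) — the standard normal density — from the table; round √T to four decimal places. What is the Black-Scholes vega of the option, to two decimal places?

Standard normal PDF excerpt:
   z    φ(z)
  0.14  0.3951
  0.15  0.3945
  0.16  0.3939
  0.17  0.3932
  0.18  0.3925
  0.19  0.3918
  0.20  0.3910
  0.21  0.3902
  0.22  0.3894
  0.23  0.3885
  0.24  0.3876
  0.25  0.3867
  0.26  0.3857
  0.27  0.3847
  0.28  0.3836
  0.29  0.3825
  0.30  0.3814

206.31

σ√T = 0.22·√1.25 = 0.2460
d₁ = [ln(475/480) + (0.03 + ½·0.22²)·1.25] / (σ√T) = (-0.0105 + 0.0678) / 0.2460 = 0.2329 ⇒ 0.23
√T = √1.25 = 1.1180
φ(d₁) = φ(0.23) = 0.3885
vega = S·φ(d₁)·√T = 475·0.3885·1.1180 = 206.3129
(Call and put vega coincide under Black-Scholes.)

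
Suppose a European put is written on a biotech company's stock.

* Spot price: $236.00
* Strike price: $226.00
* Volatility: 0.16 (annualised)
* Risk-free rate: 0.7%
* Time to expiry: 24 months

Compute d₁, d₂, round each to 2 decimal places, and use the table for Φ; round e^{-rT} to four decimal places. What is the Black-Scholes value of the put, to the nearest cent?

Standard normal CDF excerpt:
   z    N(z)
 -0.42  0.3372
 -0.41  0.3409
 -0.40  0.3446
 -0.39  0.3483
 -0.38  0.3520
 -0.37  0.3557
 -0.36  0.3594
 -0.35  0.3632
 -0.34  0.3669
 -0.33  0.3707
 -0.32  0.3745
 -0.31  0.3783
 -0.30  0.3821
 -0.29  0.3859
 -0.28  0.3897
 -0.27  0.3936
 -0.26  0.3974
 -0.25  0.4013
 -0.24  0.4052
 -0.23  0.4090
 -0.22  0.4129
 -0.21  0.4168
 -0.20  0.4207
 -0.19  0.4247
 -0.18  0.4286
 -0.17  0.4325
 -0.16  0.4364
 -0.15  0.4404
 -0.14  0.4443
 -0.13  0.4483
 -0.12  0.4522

$15.07

σ√T = 0.16·√2 = 0.2263
ln(S/K) + (r + σ²/2)T = ln(236/226) + (0.007 + 0.16²/2)·2 = 0.0433 + 0.0396 = 0.0829
d₁ = 0.0829 / 0.2263 = 0.3664 ≈ 0.37
d₂ = d₁ − σ√T = 0.3664 − 0.2263 = 0.1401 ≈ 0.14
e^(−rT) = e^(−0.007·2) = 0.9861
P = 226·0.9861·N(-0.14) − 236·N(-0.37) = 226·0.9861·0.4443 − 236·0.3557 = 99.0161 − 83.9452 = 15.0709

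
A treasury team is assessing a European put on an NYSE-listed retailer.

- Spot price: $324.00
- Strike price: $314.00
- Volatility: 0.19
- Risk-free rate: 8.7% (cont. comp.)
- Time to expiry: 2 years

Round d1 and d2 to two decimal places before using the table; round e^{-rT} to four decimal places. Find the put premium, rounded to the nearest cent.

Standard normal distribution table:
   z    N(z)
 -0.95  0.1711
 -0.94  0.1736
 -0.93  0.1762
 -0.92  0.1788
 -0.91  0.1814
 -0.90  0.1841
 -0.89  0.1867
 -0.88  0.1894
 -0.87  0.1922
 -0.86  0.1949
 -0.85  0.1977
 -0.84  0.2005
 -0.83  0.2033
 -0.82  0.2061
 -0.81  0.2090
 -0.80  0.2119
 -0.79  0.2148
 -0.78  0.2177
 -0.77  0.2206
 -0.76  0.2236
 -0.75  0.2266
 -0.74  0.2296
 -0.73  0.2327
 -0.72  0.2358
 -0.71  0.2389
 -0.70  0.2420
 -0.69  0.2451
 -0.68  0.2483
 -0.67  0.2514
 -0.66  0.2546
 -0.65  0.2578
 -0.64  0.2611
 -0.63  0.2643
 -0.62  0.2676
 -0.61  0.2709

T = 2;  σ√T = 0.2687
d₁ = [ln(324/314) + (0.087 + 0.19²/2)·2] / 0.2687 = [0.0314 + 0.2101] / 0.2687 = 0.8986 which rounds to 0.90
d₂ = d₁ − σ√T = 0.8986 − 0.2687 = 0.6299 which rounds to 0.63
e^(−rT) = e^(−0.087·2) = 0.8403
P = 314·0.8403·N(-0.63) − 324·N(-0.90) = 314·0.8403·0.2643 − 324·0.1841 = 69.7367 − 59.6484 = 10.0883

$10.09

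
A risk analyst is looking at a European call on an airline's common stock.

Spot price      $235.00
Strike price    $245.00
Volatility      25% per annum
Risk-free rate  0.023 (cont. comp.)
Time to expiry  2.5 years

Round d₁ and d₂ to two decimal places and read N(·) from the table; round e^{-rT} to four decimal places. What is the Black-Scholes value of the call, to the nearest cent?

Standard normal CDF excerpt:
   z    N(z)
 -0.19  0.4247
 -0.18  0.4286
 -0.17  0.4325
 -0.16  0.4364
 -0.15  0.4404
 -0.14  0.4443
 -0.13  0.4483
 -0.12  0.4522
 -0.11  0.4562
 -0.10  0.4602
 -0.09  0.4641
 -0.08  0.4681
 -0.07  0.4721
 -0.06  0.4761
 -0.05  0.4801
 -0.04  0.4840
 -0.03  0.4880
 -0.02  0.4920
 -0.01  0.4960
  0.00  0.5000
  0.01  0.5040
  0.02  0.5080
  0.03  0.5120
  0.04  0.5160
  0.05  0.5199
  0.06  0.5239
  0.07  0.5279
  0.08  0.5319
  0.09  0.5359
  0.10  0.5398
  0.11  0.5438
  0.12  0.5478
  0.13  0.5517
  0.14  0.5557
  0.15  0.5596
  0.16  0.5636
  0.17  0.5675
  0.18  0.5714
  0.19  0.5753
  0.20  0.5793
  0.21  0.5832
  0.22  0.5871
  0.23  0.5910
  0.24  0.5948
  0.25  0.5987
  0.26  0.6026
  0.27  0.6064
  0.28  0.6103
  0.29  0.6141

σ√T = 0.25·√2.5 = 0.3953
d₁ = [ln(235/245) + (0.023 + ½·0.25²)·2.5] / (σ√T) = (-0.0417 + 0.1356) / 0.3953 = 0.2377 ⇒ 0.24
d₂ = 0.2377 − 0.3953 = -0.1576 ⇒ -0.16
exp(−rT) = exp(−0.023·2.5) = 0.9441
N(d₁) = N(0.24) = 0.5948;  N(d₂) = N(-0.16) = 0.4364
C = 235·0.5948 − 245·0.9441·0.4364 = 139.7780 − 100.9413 = 38.8367

$38.84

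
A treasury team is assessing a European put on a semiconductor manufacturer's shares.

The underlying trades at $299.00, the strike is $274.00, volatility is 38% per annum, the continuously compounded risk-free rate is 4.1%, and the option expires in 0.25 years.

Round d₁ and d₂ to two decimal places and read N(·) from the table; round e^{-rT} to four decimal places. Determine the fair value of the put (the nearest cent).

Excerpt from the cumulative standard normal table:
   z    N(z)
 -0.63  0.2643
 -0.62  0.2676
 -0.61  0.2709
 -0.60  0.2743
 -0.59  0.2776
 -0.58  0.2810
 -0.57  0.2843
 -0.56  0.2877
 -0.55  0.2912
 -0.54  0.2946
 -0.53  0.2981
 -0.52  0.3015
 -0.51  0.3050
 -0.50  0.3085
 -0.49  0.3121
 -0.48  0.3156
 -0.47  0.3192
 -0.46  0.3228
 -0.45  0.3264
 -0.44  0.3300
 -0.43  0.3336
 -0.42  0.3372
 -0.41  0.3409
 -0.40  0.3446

$10.45

σ√T = 0.38 × 0.5000 = 0.1900
d₁ = [ln(299/274) + (0.041 + 0.38²/2)·0.25] / 0.1900 = [0.0873 + 0.0283] / 0.1900 = 0.6085 ⇒ 0.61
d₂ = d₁ − σ√T = 0.6085 − 0.1900 = 0.4185 ⇒ 0.42
e^(−rT) = e^(−0.041·0.25) = 0.9898
N(−d₂) = N(-0.42) = 0.3372;  N(−d₁) = N(-0.61) = 0.2709
P = 274·0.9898·0.3372 − 299·0.2709 = 91.4504 − 80.9991 = 10.4513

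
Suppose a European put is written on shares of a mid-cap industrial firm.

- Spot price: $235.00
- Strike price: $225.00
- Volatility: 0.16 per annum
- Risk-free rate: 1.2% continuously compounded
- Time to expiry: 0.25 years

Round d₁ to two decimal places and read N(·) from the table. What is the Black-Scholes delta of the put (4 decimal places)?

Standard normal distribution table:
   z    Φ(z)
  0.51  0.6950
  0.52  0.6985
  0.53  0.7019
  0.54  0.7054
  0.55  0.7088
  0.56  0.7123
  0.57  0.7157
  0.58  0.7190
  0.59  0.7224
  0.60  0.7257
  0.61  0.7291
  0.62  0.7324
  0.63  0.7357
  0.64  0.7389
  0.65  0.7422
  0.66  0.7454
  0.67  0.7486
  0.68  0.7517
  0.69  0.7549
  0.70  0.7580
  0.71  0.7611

-0.2676

σ√T = 0.16 × 0.5000 = 0.0800
d₁ = [ln(235/225) + (0.012 + ½·0.16²)·0.25] / (σ√T) = (0.0435 + 0.0062) / 0.0800 = 0.6211 ≈ 0.62
N(d₁) = N(0.62) = 0.7324
Δ_put = N(d₁) − 1 = 0.7324 − 1 = -0.2676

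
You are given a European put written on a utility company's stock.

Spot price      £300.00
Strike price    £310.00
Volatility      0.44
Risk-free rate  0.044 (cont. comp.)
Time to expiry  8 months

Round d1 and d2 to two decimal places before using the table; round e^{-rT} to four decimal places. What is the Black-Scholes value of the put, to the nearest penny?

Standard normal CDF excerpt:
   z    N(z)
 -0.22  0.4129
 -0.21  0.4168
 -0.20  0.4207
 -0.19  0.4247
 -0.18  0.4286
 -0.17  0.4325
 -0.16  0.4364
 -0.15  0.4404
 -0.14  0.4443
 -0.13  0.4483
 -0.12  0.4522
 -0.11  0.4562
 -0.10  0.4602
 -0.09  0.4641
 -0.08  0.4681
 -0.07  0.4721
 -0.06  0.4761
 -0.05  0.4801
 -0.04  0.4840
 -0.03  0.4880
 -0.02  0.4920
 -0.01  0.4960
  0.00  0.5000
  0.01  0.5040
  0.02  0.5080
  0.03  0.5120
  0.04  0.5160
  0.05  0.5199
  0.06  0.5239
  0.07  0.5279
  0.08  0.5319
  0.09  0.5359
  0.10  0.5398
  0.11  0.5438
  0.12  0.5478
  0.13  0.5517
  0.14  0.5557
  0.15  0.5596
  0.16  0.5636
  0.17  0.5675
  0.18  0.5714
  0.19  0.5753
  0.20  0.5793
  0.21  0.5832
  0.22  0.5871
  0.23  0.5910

£43.44

σ√T = 0.44·√0.6667 = 0.3593
ln(S/K) + (r + σ²/2)T = ln(300/310) + (0.044 + 0.44²/2)·0.6667 = -0.0328 + 0.0939 = 0.0611
d₁ = 0.0611 / 0.3593 = 0.1700 → 0.17
d₂ = d₁ − σ√T = 0.1700 − 0.3593 = -0.1893 → -0.19
exp(−rT) = exp(−0.044·0.6667) = 0.9711
N(−d₂) = N(0.19) = 0.5753;  N(−d₁) = N(-0.17) = 0.4325
P = 310·0.9711·0.5753 − 300·0.4325 = 173.1889 − 129.7500 = 43.4389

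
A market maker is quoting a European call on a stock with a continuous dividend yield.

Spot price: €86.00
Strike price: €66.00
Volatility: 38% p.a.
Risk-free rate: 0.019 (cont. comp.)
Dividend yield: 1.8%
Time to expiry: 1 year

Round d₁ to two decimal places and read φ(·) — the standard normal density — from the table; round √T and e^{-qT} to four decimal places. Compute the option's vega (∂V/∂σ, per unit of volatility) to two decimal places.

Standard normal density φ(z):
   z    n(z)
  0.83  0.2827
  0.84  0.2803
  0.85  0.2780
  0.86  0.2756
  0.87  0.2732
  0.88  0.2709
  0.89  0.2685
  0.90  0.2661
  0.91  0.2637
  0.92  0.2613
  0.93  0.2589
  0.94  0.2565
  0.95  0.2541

T = 1;  σ√T = 0.3800
ln(S/K) + (r − q + σ²/2)T = ln(86/66) + (0.019 − 0.018 + 0.38²/2)·1 = 0.2647 + 0.0732 = 0.3379
d₁ = 0.3379 / 0.3800 = 0.8892 which rounds to 0.89
√T = √1 = 1.0000
φ(d₁) = φ(0.89) = 0.2685
exp(−qT) = exp(−0.018·1) = 0.9822
vega = S·exp(−qT)·φ(d₁)·√T = 86·0.9822·0.2685·1.0000 = 22.6800

22.68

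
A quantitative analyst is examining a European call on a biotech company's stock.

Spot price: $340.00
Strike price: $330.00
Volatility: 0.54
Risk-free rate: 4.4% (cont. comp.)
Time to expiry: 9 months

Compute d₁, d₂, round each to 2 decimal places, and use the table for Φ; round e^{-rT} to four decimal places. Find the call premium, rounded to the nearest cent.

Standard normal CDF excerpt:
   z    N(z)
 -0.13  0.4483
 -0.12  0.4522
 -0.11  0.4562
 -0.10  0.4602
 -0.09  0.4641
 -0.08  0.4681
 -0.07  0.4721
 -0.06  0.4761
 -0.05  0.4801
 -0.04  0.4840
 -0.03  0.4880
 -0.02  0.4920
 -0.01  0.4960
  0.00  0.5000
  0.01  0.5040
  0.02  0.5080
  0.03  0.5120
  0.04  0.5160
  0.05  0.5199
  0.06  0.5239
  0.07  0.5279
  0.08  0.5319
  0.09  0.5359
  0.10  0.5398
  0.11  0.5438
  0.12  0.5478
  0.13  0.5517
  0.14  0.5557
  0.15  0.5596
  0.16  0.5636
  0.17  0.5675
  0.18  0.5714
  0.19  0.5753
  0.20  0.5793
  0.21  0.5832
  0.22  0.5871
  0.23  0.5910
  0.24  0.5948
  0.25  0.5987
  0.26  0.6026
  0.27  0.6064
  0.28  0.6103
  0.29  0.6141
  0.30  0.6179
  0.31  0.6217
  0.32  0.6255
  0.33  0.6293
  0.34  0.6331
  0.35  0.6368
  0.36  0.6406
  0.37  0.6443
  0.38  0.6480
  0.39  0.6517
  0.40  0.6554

$72.13

σ√T = 0.54·√0.75 = 0.4677
d₁ = [ln(340/330) + (0.044 + 0.54²/2)·0.75] / 0.4677 = [0.0299 + 0.1424] / 0.4677 = 0.3682 → 0.37
d₂ = d₁ − σ√T = 0.3682 − 0.4677 = -0.0994 → -0.10
exp(−rT) = exp(−0.044·0.75) = 0.9675
N(d₁) = N(0.37) = 0.6443;  N(d₂) = N(-0.10) = 0.4602
C = 340·0.6443 − 330·0.9675·0.4602 = 219.0620 − 146.9304 = 72.1316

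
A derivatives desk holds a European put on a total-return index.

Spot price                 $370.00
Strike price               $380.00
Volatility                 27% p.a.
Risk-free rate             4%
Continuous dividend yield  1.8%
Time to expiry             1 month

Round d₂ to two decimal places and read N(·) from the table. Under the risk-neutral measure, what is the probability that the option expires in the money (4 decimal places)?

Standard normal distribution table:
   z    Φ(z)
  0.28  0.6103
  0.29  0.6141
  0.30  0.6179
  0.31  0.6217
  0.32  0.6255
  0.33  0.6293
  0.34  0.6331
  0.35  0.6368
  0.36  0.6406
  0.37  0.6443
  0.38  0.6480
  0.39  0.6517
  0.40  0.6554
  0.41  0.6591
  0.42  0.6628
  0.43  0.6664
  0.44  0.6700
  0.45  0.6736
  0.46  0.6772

0.6406

T = 0.08333;  σ√T = 0.0779
d₁ = [ln(370/380) + (0.04 − 0.018 + ½·0.27²)·0.08333] / (σ√T) = (-0.0267 + 0.0049) / 0.0779 = -0.2797 ⇒ -0.28
d₂ = -0.2797 − 0.0779 = -0.3576 ⇒ -0.36
Risk-neutral Pr[S_T < K] = N(−d₂) = N(0.36) = 0.6406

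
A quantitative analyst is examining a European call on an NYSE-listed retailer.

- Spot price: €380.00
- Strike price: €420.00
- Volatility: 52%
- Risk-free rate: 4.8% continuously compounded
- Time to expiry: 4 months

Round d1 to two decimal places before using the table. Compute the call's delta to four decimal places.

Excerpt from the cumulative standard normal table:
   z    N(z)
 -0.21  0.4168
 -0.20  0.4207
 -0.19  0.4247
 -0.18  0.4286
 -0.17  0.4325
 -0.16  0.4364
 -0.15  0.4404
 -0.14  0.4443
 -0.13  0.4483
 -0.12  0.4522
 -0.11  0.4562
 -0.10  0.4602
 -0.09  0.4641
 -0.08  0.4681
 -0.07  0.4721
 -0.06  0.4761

σ√T = 0.52 × 0.5774 = 0.3002
ln(S/K) + (r + σ²/2)T = ln(380/420) + (0.048 + 0.52²/2)·0.3333 = -0.1001 + 0.0611 = -0.0390
d₁ = -0.0390 / 0.3002 = -0.1300 which rounds to -0.13
N(d₁) = N(-0.13) = 0.4483
Δ_call = N(d₁) = 0.4483

0.4483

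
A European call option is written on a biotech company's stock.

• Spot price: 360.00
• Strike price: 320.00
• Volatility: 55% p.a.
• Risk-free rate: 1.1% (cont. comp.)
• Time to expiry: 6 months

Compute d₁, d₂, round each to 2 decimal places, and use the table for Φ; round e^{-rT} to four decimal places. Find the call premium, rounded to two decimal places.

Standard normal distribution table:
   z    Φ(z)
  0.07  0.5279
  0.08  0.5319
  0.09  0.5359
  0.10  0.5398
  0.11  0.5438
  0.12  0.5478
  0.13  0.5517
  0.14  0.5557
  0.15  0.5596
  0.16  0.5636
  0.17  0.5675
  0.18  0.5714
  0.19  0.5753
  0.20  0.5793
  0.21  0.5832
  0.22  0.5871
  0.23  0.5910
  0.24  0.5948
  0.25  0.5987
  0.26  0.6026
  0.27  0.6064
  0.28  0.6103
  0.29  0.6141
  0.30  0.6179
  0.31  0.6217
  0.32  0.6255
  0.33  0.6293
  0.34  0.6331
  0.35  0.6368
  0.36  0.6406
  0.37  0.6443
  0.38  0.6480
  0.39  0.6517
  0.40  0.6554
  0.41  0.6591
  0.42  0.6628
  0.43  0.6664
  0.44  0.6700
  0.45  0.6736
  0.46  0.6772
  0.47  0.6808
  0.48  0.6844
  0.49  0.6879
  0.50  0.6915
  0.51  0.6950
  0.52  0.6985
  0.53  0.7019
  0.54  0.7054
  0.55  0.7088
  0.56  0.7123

75.87

σ√T = 0.55·√0.5 = 0.3889
d₁ = [ln(360/320) + (0.011 + ½·0.55²)·0.5] / (σ√T) = (0.1178 + 0.0811) / 0.3889 = 0.5115 → 0.51
d₂ = 0.5115 − 0.3889 = 0.1225 → 0.12
e^(−rT) = e^(−0.011·0.5) = 0.9945
C = 360·N(0.51) − 320·0.9945·N(0.12) = 360·0.6950 − 320·0.9945·0.5478 = 250.2000 − 174.3319 = 75.8681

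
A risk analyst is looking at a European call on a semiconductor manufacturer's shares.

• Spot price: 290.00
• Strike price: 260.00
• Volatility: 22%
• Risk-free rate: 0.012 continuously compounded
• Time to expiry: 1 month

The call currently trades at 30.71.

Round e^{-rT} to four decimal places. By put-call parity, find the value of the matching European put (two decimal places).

exp(−rT) = exp(−0.012·0.08333) = 0.9990
Put-call parity: C − P = S − K·e^(−rT) = 290 − 260·0.9990 = 290 − 259.7400 = 30.2600
P = C − (C − P) = 30.71 − (30.2600) = 0.4500

0.45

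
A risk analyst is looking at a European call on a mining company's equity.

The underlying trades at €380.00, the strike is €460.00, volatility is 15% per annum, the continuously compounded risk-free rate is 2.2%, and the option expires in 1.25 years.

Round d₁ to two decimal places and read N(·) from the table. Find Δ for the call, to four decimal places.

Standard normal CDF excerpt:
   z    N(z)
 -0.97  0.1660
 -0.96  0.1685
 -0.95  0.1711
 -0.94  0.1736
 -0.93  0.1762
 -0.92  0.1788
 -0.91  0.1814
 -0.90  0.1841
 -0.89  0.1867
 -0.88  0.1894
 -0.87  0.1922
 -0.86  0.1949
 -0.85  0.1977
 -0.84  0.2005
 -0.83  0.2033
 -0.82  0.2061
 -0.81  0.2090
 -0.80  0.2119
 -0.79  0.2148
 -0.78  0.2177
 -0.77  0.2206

σ√T = 0.15 × 1.1180 = 0.1677
d₁ = [ln(380/460) + (0.022 + 0.15²/2)·1.25] / 0.1677 = [-0.1911 + 0.0416] / 0.1677 = -0.8914 ≈ -0.89
N(d₁) = N(-0.89) = 0.1867
Δ_call = N(d₁) = 0.1867

0.1867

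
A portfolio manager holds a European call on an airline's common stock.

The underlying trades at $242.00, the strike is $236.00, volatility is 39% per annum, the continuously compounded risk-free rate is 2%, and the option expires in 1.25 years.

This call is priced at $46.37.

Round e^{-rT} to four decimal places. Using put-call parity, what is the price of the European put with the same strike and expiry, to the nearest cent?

exp(−rT) = exp(−0.02·1.25) = 0.9753
Put-call parity: C − P = S − K·e^(−rT) = 242 − 236·0.9753 = 242 − 230.1708 = 11.8292
P = C − (C − P) = 46.37 − (11.8292) = 34.5408

$34.54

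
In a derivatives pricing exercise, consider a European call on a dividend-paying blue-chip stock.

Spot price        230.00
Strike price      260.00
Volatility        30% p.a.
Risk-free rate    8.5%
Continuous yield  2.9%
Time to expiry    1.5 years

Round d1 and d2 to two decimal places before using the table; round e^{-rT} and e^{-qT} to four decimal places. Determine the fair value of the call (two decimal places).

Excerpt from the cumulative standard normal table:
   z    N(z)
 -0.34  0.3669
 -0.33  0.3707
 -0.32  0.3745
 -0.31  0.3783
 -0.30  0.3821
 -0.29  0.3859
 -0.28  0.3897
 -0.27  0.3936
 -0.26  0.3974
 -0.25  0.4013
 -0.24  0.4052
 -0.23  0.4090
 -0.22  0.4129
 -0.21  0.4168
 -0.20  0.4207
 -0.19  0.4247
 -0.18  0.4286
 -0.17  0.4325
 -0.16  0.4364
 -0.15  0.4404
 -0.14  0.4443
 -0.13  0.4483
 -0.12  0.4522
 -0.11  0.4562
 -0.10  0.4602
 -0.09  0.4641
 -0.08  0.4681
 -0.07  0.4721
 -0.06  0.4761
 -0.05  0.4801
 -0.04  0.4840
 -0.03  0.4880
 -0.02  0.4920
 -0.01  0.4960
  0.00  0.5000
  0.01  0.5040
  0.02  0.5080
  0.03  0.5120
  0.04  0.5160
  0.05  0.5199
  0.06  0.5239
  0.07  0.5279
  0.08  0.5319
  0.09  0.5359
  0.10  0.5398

σ√T = 0.3 × 1.2247 = 0.3674
d₁ = [ln(230/260) + (0.085 − 0.029 + ½·0.3²)·1.5] / (σ√T) = (-0.1226 + 0.1515) / 0.3674 = 0.0786 which rounds to 0.08
d₂ = 0.0786 − 0.3674 = -0.2888 which rounds to -0.29
e^(−qT) = e^(−0.029·1.5) = 0.9574;  e^(−rT) = e^(−0.085·1.5) = 0.8803
N(d₁) = N(0.08) = 0.5319;  N(d₂) = N(-0.29) = 0.3859
C = 230·0.9574·0.5319 − 260·0.8803·0.3859 = 117.1254 − 88.3240 = 28.8014

28.80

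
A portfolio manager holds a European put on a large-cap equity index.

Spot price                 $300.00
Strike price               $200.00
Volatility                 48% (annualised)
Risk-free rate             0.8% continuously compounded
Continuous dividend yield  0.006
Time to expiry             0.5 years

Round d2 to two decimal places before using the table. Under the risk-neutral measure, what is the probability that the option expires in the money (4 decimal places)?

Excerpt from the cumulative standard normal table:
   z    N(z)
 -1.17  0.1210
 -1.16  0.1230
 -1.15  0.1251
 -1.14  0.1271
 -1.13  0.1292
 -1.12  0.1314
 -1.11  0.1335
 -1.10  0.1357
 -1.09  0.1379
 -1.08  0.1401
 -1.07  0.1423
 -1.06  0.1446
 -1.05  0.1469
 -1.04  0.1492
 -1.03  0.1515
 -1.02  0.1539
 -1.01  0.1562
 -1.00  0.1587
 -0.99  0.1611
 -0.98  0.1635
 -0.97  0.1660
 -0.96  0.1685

T = 0.5;  σ√T = 0.3394
d₁ = [ln(300/200) + (0.008 − 0.006 + 0.48²/2)·0.5] / 0.3394 = [0.4055 + 0.0586] / 0.3394 = 1.3673 ≈ 1.37
d₂ = d₁ − σ√T = 1.3673 − 0.3394 = 1.0279 ≈ 1.03
Pr(exercise) under Q = N(−d₂) = N(-1.03) = 0.1515

0.1515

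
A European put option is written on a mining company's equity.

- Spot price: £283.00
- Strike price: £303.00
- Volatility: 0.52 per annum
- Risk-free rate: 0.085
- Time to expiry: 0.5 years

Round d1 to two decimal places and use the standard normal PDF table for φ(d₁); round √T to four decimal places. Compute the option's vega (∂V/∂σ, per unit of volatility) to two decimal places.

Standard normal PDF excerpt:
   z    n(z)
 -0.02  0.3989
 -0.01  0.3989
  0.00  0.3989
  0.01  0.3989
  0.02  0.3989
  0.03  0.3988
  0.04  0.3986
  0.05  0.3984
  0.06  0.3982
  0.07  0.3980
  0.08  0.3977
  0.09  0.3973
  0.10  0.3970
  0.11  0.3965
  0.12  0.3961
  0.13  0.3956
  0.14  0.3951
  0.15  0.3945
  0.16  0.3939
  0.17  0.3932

σ√T = 0.52 × 0.7071 = 0.3677
d₁ = [ln(283/303) + (0.085 + ½·0.52²)·0.5] / (σ√T) = (-0.0683 + 0.1101) / 0.3677 = 0.1137 which rounds to 0.11
√T = √0.5 = 0.7071
φ(d₁) = φ(0.11) = 0.3965
vega = S·φ(d₁)·√T = 283·0.3965·0.7071 = 79.3433
(Vega is the same for a European call and put with the same parameters.)

79.34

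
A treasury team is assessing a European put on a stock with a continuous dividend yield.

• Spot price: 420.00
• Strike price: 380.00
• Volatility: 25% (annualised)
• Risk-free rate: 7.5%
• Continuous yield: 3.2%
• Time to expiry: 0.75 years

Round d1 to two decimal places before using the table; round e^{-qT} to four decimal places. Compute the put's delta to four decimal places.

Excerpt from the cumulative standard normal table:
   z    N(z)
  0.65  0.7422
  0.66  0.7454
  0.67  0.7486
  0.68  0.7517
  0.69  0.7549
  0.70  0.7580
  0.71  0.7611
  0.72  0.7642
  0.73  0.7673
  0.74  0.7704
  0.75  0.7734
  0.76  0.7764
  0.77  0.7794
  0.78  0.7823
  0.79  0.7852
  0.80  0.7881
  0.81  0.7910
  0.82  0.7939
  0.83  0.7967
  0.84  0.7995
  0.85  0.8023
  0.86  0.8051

-0.2302

T = 0.75;  σ√T = 0.2165
d₁ = [ln(420/380) + (0.075 − 0.032 + ½·0.25²)·0.75] / (σ√T) = (0.1001 + 0.0557) / 0.2165 = 0.7195 ≈ 0.72
N(d₁) = N(0.72) = 0.7642
Δ_put = exp(−qT)·(N(d₁) − 1) = 0.9763·(0.7642 − 1) = -0.2302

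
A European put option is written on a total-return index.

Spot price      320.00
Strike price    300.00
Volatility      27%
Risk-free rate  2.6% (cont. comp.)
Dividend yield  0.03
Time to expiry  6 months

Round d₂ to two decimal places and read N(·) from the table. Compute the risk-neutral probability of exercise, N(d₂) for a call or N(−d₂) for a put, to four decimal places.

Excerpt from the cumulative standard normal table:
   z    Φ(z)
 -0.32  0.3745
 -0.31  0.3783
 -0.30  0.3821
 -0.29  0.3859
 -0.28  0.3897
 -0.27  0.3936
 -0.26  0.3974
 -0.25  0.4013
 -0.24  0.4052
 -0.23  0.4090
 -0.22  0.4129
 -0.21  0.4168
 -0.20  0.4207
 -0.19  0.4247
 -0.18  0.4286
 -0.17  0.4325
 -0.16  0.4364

0.4090

σ√T = 0.27·√0.5 = 0.1909
d₁ = [ln(320/300) + (0.026 − 0.03 + 0.27²/2)·0.5] / 0.1909 = [0.0645 + 0.0162] / 0.1909 = 0.4230 ⇒ 0.42
d₂ = d₁ − σ√T = 0.4230 − 0.1909 = 0.2321 ⇒ 0.23
Risk-neutral Pr[S_T < K] = N(−d₂) = N(-0.23) = 0.4090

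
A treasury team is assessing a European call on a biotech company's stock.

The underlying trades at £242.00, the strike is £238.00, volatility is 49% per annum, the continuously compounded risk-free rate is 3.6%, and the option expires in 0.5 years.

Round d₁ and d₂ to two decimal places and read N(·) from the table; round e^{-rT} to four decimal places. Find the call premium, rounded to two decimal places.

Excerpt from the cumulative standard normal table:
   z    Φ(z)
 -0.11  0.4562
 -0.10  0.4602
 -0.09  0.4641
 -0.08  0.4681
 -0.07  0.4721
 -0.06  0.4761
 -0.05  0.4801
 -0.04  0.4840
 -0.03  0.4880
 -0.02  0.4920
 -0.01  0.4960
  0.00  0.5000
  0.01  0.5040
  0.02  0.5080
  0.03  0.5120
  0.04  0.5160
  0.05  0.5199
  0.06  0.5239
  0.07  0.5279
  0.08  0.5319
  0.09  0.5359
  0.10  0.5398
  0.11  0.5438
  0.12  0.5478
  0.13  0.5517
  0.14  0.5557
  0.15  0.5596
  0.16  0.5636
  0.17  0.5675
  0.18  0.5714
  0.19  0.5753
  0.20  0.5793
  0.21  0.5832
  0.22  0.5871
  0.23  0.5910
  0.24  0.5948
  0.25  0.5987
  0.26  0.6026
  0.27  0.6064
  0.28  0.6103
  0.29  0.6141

£36.39

T = 0.5;  σ√T = 0.3465
d₁ = [ln(242/238) + (0.036 + 0.49²/2)·0.5] / 0.3465 = [0.0167 + 0.0780] / 0.3465 = 0.2733 → 0.27
d₂ = d₁ − σ√T = 0.2733 − 0.3465 = -0.0732 → -0.07
exp(−rT) = exp(−0.036·0.5) = 0.9822
N(d₁) = N(0.27) = 0.6064;  N(d₂) = N(-0.07) = 0.4721
C = 242·0.6064 − 238·0.9822·0.4721 = 146.7488 − 110.3598 = 36.3890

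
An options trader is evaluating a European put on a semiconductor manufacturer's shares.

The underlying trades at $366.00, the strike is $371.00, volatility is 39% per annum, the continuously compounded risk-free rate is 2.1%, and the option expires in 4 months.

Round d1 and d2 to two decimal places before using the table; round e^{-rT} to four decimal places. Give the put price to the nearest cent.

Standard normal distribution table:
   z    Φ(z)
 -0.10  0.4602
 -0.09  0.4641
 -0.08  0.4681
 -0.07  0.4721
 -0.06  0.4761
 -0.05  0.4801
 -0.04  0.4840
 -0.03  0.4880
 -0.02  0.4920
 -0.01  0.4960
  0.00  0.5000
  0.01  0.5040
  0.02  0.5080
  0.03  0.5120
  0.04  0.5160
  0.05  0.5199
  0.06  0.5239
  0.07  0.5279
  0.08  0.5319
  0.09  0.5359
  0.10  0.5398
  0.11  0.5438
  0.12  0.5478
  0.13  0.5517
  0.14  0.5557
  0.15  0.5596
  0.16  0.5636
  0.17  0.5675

σ√T = 0.39·√0.3333 = 0.2252
d₁ = [ln(366/371) + (0.021 + ½·0.39²)·0.3333] / (σ√T) = (-0.0136 + 0.0324) / 0.2252 = 0.0834 ⇒ 0.08
d₂ = 0.0834 − 0.2252 = -0.1418 ⇒ -0.14
e^(−rT) = e^(−0.021·0.3333) = 0.9930
N(−d₂) = N(0.14) = 0.5557;  N(−d₁) = N(-0.08) = 0.4681
P = 371·0.9930·0.5557 − 366·0.4681 = 204.7215 − 171.3246 = 33.3969

$33.40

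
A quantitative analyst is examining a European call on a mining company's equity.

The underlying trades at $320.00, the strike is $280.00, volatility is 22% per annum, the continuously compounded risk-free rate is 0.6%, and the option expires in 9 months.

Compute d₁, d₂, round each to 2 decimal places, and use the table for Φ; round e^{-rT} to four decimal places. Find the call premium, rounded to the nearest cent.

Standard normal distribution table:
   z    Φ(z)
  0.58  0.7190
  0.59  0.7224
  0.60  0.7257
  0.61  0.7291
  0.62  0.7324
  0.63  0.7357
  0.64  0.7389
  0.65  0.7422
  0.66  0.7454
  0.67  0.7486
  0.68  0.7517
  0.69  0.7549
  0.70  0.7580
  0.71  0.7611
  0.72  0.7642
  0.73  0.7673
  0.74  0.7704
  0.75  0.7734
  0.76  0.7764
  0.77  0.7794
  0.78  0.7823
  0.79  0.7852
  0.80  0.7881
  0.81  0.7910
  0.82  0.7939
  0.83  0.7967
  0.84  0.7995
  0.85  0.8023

σ√T = 0.22·√0.75 = 0.1905
d₁ = [ln(320/280) + (0.006 + ½·0.22²)·0.75] / (σ√T) = (0.1335 + 0.0226) / 0.1905 = 0.8197 ⇒ 0.82
d₂ = 0.8197 − 0.1905 = 0.6292 ⇒ 0.63
e^(−rT) = e^(−0.006·0.75) = 0.9955
N(d₁) = N(0.82) = 0.7939;  N(d₂) = N(0.63) = 0.7357
C = 320·0.7939 − 280·0.9955·0.7357 = 254.0480 − 205.0690 = 48.9790

$48.98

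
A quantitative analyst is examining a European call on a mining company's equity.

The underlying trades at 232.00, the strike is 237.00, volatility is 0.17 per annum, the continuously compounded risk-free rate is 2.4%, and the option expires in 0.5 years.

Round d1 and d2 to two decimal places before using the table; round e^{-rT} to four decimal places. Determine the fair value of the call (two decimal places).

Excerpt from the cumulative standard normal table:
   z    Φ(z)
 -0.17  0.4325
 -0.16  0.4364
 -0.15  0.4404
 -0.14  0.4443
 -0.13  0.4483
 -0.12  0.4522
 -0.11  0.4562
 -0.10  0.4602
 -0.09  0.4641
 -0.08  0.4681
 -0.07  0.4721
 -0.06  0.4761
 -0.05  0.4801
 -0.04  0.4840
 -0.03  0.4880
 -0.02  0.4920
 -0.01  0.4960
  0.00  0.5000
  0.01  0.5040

T = 0.5;  σ√T = 0.1202
d₁ = [ln(232/237) + (0.024 + 0.17²/2)·0.5] / 0.1202 = [-0.0213 + 0.0192] / 0.1202 = -0.0175 which rounds to -0.02
d₂ = d₁ − σ√T = -0.0175 − 0.1202 = -0.1377 which rounds to -0.14
exp(−rT) = exp(−0.024·0.5) = 0.9881
N(d₁) = N(-0.02) = 0.4920;  N(d₂) = N(-0.14) = 0.4443
C = 232·0.4920 − 237·0.9881·0.4443 = 114.1440 − 104.0460 = 10.0980

10.10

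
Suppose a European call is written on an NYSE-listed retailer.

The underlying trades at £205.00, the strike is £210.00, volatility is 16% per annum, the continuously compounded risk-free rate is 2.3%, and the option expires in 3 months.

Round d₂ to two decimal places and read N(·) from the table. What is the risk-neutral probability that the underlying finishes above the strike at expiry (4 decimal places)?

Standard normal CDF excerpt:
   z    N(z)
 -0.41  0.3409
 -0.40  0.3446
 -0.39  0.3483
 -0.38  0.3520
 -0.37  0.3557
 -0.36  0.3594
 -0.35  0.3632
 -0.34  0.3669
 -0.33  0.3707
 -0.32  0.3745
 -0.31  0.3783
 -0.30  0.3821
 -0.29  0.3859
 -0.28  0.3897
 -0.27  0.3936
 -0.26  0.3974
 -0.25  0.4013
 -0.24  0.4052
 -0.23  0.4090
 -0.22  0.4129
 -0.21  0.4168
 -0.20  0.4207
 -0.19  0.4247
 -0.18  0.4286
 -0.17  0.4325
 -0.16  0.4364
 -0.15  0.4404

σ√T = 0.16·√0.25 = 0.0800
d₁ = [ln(205/210) + (0.023 + 0.16²/2)·0.25] / 0.0800 = [-0.0241 + 0.0089] / 0.0800 = -0.1893 → -0.19
d₂ = d₁ − σ√T = -0.1893 − 0.0800 = -0.2693 → -0.27
Pr(exercise) under Q = N(d₂) = 0.3936

0.3936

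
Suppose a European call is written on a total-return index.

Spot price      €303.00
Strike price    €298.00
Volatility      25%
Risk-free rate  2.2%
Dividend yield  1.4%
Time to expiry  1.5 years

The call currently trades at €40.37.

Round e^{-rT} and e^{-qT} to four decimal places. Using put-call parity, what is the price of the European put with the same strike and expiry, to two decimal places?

€31.99

exp(−qT) = exp(−0.014·1.5) = 0.9792;  exp(−rT) = exp(−0.022·1.5) = 0.9675
Put-call parity: C − P = S·e^(−qT) − K·e^(−rT) = 303·0.9792 − 298·0.9675 = 296.6976 − 288.3150 = 8.3826
P = C − (C − P) = 40.37 − (8.3826) = 31.9874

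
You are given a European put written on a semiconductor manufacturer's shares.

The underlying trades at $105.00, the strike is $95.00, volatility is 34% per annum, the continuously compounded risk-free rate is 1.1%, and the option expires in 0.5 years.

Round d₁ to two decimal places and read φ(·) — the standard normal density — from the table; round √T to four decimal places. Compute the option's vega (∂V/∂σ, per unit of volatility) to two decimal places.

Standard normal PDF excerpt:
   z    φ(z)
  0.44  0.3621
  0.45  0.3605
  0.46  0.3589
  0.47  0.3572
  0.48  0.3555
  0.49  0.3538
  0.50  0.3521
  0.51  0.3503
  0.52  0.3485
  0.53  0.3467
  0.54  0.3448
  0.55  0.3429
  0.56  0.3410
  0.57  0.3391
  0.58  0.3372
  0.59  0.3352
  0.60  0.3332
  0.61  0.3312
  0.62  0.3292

σ√T = 0.34 × 0.7071 = 0.2404
d₁ = [ln(105/95) + (0.011 + 0.34²/2)·0.5] / 0.2404 = [0.1001 + 0.0344] / 0.2404 = 0.5594 ≈ 0.56
√T = √0.5 = 0.7071
φ(d₁) = φ(0.56) = 0.3410
vega = S·φ(d₁)·√T = 105·0.3410·0.7071 = 25.3177
(Call and put vega coincide under Black-Scholes.)

25.32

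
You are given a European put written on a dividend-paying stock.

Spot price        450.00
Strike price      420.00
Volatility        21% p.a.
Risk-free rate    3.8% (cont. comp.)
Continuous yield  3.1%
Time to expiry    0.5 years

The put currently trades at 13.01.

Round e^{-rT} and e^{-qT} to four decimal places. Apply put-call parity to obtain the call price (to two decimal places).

43.98

e^(−qT) = e^(−0.031·0.5) = 0.9846;  e^(−rT) = e^(−0.038·0.5) = 0.9812
Put-call parity: C − P = S·e^(−qT) − K·e^(−rT) = 450·0.9846 − 420·0.9812 = 443.0700 − 412.1040 = 30.9660
C = P + (C − P) = 13.01 + (30.9660) = 43.9760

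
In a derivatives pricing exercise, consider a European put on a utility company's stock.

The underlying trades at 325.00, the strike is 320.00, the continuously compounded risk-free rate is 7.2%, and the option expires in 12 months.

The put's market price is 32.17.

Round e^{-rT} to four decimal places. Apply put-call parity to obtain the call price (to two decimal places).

59.41

exp(−rT) = exp(−0.072·1) = 0.9305
Put-call parity: C − P = S − K·e^(−rT) = 325 − 320·0.9305 = 325 − 297.7600 = 27.2400
C = P + (C − P) = 32.17 + (27.2400) = 59.4100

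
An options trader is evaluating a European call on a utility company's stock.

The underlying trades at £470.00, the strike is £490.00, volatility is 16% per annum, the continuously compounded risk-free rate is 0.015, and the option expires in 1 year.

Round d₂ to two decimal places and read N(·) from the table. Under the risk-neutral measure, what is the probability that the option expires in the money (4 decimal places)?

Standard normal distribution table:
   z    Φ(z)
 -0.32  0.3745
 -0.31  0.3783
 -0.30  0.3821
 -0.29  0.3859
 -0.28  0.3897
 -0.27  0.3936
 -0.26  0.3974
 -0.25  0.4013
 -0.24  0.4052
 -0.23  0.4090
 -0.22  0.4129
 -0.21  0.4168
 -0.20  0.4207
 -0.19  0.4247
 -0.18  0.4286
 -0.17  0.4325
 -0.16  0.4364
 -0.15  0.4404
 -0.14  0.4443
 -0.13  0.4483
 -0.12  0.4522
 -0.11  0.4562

T = 1;  σ√T = 0.1600
d₁ = [ln(470/490) + (0.015 + ½·0.16²)·1] / (σ√T) = (-0.0417 + 0.0278) / 0.1600 = -0.0867 ≈ -0.09
d₂ = -0.0867 − 0.1600 = -0.2467 ≈ -0.25
Pr(exercise) under Q = N(d₂) = 0.4013

0.4013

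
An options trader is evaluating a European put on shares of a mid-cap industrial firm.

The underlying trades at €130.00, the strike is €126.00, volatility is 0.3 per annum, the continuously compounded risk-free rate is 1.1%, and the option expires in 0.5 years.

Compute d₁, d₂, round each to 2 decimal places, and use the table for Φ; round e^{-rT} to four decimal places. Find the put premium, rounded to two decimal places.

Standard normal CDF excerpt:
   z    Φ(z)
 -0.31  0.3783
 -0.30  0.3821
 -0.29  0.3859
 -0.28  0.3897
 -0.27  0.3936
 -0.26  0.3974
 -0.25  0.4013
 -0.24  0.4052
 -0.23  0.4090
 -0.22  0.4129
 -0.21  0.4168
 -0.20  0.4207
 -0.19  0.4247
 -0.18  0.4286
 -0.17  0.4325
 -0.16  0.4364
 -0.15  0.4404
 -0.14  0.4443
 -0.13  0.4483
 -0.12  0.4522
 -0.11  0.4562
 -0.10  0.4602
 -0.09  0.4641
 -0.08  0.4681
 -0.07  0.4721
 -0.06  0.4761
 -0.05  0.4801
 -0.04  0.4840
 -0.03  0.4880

T = 0.5;  σ√T = 0.2121
d₁ = [ln(130/126) + (0.011 + 0.3²/2)·0.5] / 0.2121 = [0.0313 + 0.0280] / 0.2121 = 0.2793 → 0.28
d₂ = d₁ − σ√T = 0.2793 − 0.2121 = 0.0672 → 0.07
exp(−rT) = exp(−0.011·0.5) = 0.9945
P = 126·0.9945·N(-0.07) − 130·N(-0.28) = 126·0.9945·0.4721 − 130·0.3897 = 59.1574 − 50.6610 = 8.4964

€8.50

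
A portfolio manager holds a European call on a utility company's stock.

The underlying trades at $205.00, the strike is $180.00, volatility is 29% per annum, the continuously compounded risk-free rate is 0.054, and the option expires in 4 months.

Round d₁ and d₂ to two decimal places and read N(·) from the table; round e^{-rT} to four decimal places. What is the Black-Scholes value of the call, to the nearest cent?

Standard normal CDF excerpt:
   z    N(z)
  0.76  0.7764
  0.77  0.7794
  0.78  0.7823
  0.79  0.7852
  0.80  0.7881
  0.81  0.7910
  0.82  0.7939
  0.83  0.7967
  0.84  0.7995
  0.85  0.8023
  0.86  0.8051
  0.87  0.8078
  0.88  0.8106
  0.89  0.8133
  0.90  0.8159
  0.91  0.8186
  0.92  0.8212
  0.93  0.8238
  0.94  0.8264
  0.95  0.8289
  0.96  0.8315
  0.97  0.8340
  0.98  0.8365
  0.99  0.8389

$31.64

σ√T = 0.29 × 0.5774 = 0.1674
d₁ = [ln(205/180) + (0.054 + 0.29²/2)·0.3333] / 0.1674 = [0.1301 + 0.0320] / 0.1674 = 0.9680 → 0.97
d₂ = d₁ − σ√T = 0.9680 − 0.1674 = 0.8005 → 0.80
e^(−rT) = e^(−0.054·0.3333) = 0.9822
C = 205·N(0.97) − 180·0.9822·N(0.80) = 205·0.8340 − 180·0.9822·0.7881 = 170.9700 − 139.3329 = 31.6371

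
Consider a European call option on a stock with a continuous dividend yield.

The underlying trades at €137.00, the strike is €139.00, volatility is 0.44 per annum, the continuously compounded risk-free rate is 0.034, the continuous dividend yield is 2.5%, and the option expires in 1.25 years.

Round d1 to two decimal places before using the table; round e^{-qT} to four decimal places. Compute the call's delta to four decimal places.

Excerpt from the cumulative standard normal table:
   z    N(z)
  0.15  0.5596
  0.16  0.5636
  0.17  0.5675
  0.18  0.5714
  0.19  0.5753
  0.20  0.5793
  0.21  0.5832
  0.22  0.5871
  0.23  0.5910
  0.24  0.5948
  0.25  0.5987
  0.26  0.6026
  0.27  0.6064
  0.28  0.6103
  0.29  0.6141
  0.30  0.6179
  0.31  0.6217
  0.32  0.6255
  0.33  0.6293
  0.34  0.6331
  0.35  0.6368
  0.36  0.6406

σ√T = 0.44·√1.25 = 0.4919
d₁ = [ln(137/139) + (0.034 − 0.025 + ½·0.44²)·1.25] / (σ√T) = (-0.0145 + 0.1323) / 0.4919 = 0.2394 ⇒ 0.24
N(d₁) = N(0.24) = 0.5948
Δ_call = e^(−qT)·N(d₁) = 0.9692·0.5948 = 0.5765

0.5765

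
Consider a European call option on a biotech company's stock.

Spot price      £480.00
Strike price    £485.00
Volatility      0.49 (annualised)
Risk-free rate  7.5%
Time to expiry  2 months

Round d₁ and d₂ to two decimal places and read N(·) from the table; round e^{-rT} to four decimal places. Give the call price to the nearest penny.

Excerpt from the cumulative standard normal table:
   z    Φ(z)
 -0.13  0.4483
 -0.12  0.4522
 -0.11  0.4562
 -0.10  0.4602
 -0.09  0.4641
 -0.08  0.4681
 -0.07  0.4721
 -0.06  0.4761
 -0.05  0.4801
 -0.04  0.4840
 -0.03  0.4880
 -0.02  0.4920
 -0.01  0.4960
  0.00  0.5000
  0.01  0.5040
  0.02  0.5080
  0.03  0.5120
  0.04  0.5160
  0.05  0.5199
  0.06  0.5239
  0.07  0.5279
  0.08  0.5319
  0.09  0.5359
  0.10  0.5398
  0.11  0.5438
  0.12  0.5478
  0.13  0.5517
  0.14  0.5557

T = 0.1667;  σ√T = 0.2000
d₁ = [ln(480/485) + (0.075 + 0.49²/2)·0.1667] / 0.2000 = [-0.0104 + 0.0325] / 0.2000 = 0.1107 ⇒ 0.11
d₂ = d₁ − σ√T = 0.1107 − 0.2000 = -0.0893 ⇒ -0.09
exp(−rT) = exp(−0.075·0.1667) = 0.9876
C = 480·N(0.11) − 485·0.9876·N(-0.09) = 480·0.5438 − 485·0.9876·0.4641 = 261.0240 − 222.2974 = 38.7266

£38.73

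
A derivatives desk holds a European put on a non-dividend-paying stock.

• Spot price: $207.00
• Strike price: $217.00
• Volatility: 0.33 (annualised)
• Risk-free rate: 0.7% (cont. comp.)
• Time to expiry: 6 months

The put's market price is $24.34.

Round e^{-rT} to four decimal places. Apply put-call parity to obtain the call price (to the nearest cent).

$15.10

e^(−rT) = e^(−0.007·0.5) = 0.9965
Put-call parity: C − P = S − K·e^(−rT) = 207 − 217·0.9965 = 207 − 216.2405 = -9.2405
C = P + (C − P) = 24.34 + (-9.2405) = 15.0995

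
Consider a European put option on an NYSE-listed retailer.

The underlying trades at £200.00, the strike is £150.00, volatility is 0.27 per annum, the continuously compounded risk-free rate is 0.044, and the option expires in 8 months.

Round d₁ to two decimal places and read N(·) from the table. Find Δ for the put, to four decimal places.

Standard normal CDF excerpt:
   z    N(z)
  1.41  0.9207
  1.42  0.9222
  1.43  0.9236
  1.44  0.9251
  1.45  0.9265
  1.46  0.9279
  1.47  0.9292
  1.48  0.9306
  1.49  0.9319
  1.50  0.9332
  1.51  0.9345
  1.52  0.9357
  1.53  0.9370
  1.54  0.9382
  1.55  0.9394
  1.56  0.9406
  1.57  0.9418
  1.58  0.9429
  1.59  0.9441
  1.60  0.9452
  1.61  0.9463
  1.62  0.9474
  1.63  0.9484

-0.0606

T = 0.6667;  σ√T = 0.2205
d₁ = [ln(200/150) + (0.044 + 0.27²/2)·0.6667] / 0.2205 = [0.2877 + 0.0536] / 0.2205 = 1.5482 ≈ 1.55
N(d₁) = N(1.55) = 0.9394
Δ_put = N(d₁) − 1 = 0.9394 − 1 = -0.0606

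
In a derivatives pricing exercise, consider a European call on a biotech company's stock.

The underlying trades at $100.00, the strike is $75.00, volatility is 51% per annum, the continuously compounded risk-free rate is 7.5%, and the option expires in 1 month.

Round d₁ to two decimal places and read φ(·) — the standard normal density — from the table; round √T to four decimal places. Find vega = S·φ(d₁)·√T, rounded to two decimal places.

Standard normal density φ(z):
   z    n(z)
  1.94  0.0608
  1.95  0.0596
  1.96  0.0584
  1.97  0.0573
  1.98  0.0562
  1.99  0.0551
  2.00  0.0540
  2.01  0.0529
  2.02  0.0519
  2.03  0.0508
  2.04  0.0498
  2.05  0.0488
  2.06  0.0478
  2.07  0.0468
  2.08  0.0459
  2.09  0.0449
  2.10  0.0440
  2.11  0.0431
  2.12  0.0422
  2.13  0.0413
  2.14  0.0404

σ√T = 0.51·√0.08333 = 0.1472
d₁ = [ln(100/75) + (0.075 + ½·0.51²)·0.08333] / (σ√T) = (0.2877 + 0.0171) / 0.1472 = 2.0701 ≈ 2.07
√T = √0.08333 = 0.2887
φ(d₁) = φ(2.07) = 0.0468
vega = S·φ(d₁)·√T = 100·0.0468·0.2887 = 1.3511

1.35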